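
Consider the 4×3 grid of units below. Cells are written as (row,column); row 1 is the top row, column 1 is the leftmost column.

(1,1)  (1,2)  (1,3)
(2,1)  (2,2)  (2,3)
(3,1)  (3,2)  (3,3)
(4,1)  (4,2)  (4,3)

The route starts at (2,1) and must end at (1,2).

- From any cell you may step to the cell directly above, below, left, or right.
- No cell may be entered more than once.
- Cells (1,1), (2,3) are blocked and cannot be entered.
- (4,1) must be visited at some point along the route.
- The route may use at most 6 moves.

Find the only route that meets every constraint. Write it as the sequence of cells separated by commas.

Any route must reach (4,1) and still end at (1,2) within 6 moves, so the order of the required stops is forced.
Route from (2,1): 2× down (reaching (4,1)), right to (4,2), 3× up (reaching (1,2)) — 6 moves in all.
Check: all required cells visited; 6 ≤ 6 moves.

(2,1), (3,1), (4,1), (4,2), (3,2), (2,2), (1,2)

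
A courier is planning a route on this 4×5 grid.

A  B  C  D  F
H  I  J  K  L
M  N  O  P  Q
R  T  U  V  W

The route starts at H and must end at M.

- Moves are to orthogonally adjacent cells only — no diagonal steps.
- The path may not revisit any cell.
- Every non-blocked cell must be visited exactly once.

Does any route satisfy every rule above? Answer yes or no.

One route that works: H → A → B → I → N → O → J → C → D → F → L → K → P → Q → W → V → U → T → R → M.

yes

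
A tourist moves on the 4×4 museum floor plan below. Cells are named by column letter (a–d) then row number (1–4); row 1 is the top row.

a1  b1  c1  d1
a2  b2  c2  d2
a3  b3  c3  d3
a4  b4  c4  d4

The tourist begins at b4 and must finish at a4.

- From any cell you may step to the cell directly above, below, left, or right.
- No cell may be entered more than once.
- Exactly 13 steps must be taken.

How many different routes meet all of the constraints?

24

Need simple routes of exactly 13 moves from b4 to a4 (Manhattan distance 1, so 6 moves are spent on a detour and 6 undoing it).
Branch systematically from the start, pruning whenever the remaining move budget drops below the Manhattan distance to a4 or differs from it in parity. Grouping the completions by first move — via b3: 8; via c4: 16 (no valid completion starts via a4) — and summing: 8 + 16 = 24.
That gives 24 routes.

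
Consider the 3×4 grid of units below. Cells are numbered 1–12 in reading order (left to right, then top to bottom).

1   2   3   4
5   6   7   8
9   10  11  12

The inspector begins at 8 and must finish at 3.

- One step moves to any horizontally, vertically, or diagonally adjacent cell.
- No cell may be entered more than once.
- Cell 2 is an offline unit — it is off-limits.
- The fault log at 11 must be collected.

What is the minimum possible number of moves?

3

Any route passes through 11 somewhere between 8 and 3. Summing Chebyshev distances along the two legs (8 → 11 → 3) gives a lower bound of 1 + 2 = 3 moves.
A route of 3 moves achieves this: 8 → 11 → 6 → 3.
Since 3 matches the lower bound, it is optimal.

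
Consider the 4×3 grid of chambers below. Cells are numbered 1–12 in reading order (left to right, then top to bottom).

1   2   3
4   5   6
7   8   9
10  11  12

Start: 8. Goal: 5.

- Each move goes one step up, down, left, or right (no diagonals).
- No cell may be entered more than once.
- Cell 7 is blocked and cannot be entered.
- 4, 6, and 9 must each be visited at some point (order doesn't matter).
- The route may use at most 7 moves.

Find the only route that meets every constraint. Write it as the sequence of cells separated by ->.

The budget equals the shortest possible length, so every move has to be on a shortest route through the required cells.
Route from 8: right 1 to 9, up 2 to 3, left 2 to 1, down 1 to 4, right 1 to 5 — 7 moves in all.
Check: all required cells visited; 7 ≤ 7 moves.

8 -> 9 -> 6 -> 3 -> 2 -> 1 -> 4 -> 5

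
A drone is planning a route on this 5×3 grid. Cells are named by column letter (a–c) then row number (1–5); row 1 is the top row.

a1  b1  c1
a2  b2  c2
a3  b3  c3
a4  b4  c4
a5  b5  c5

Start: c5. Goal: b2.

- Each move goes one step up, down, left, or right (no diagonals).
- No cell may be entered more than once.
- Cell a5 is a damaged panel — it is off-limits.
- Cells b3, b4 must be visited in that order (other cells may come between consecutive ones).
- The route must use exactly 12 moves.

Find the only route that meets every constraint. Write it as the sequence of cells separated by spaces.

The waypoints must appear in the order b3, b4, with no cell reused.
Route from c5: up 2 to c3, left 1 to b3, down 1 to b4, left 1 to a4, up 3 to a1, right 2 to c1, down 1 to c2, left 1 to b2 — 12 moves in all.
Check: order respected (b3 at step 3, b4 at step 4); 12 moves as required.

c5 c4 c3 b3 b4 a4 a3 a2 a1 b1 c1 c2 b2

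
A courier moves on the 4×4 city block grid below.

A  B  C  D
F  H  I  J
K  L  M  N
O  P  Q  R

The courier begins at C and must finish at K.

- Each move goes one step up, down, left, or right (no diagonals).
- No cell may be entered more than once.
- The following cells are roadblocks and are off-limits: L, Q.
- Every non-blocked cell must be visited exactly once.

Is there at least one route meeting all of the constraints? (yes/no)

Cell P has only one open neighbour but is neither the start nor the goal, so a Hamiltonian route would have to both enter and leave it through the same neighbour — impossible without revisiting.

no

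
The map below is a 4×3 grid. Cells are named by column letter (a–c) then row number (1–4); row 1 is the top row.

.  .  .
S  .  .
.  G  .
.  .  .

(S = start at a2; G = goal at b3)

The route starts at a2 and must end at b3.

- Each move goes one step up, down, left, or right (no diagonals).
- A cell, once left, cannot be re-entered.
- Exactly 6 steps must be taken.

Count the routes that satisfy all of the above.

Need simple routes of exactly 6 moves from a2 to b3 (Manhattan distance 2, so 2 moves are spent on a detour and 2 undoing it).
Enumerating: a2 a1 b1 b2 c2 c3 b3 | a2 a1 b1 c1 c2 c3 b3 | a2 a1 b1 c1 c2 b2 b3 | a2 a3 a4 b4 c4 c3 b3 | a2 b2 b1 c1 c2 c3 b3 | a2 b2 c2 c3 c4 b4 b3.
That gives 6 routes.

6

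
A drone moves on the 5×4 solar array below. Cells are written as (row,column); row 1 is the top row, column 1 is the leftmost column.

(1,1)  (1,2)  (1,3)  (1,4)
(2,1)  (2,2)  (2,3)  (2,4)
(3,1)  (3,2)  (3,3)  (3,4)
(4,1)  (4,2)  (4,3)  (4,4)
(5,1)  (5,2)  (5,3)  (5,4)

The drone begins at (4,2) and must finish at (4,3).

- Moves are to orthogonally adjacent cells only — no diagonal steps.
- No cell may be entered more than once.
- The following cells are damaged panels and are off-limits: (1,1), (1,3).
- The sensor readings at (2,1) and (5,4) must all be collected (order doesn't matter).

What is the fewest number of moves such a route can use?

Any route passes through (2,1) and (5,4) in some order between (4,2) and (4,3). Summing Manhattan distances along each leg and taking the cheapest ordering ((4,2) → (2,1) → (5,4) → (4,3)) gives a lower bound of 3 + 6 + 2 = 11 moves.
A route of 11 moves achieves this: (4,2) → (3,2) → (2,2) → (2,1) → (3,1) → (4,1) → (5,1) → (5,2) → (5,3) → (5,4) → (4,4) → (4,3).
Since 11 matches the lower bound, it is optimal.

11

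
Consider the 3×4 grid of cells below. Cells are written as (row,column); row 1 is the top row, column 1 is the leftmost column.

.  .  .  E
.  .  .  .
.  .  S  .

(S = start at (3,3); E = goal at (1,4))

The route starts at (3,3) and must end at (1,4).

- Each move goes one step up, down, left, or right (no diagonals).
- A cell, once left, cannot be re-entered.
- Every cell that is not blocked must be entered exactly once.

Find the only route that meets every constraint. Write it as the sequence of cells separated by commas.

(3,3), (3,4), (2,4), (2,3), (2,2), (3,2), (3,1), (2,1), (1,1), (1,2), (1,3), (1,4)

Need to visit all 12 open cells exactly once, starting at (3,3) and ending at (1,4).
Cell (1,1) has only two open neighbours ((2,1) and (1,2)), so the path must pass straight through it: one of those is the cell it's entered from and the other is where it exits.
Route from (3,3): right 1 to (3,4), up 1 to (2,4), left 2 to (2,2), down 1 to (3,2), left 1 to (3,1), up 2 to (1,1), right 3 to (1,4) — 11 moves in all.
Check: all 12 open cells covered.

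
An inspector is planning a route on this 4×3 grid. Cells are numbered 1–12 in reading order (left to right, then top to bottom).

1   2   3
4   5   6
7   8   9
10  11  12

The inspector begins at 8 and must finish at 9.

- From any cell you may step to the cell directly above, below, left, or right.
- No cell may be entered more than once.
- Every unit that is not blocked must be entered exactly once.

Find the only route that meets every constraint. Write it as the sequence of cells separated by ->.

Need to visit all 12 open cells exactly once, starting at 8 and ending at 9.
Route from 8: up 1 to 5, right 1 to 6, up 1 to 3, left 2 to 1, down 3 to 10, right 2 to 12, up 1 to 9 — 11 moves in all.
Check: all 12 open cells covered.

8 -> 5 -> 6 -> 3 -> 2 -> 1 -> 4 -> 7 -> 10 -> 11 -> 12 -> 9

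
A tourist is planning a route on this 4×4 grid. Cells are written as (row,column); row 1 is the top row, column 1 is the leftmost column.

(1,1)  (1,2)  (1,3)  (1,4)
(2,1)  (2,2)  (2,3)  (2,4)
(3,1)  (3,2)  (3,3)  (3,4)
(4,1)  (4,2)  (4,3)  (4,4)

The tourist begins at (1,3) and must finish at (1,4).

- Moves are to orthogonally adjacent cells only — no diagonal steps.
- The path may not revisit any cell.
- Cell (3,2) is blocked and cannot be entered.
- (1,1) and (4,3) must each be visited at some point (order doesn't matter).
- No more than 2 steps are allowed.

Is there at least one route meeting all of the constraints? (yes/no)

Even ignoring the no-revisit rule, getting from (1,3) to (1,4), taking the cheapest ordering (1,3) → (1,1) → (4,3) → (1,4) needs at least 2 + 5 + 4 = 11 moves (Manhattan distance per leg), which exceeds the 2-move limit.

no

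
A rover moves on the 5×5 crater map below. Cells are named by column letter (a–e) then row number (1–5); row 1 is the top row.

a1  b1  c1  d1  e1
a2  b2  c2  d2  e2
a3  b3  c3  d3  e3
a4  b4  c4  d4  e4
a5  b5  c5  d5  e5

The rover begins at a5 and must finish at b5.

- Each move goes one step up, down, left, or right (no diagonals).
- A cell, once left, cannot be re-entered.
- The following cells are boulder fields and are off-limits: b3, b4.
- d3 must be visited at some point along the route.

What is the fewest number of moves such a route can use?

Any route passes through d3 somewhere between a5 and b5. Summing Manhattan distances along the two legs (a5 → d3 → b5) gives a lower bound of 5 + 4 = 9 moves.
The shortest route satisfying every rule uses 11 moves: a5 → a4 → a3 → a2 → b2 → c2 → c3 → d3 → d4 → d5 → c5 → b5.
The no-revisit rule (legs can't share cells) pushes the minimum above the 9-move bound; an exhaustive check rules out every length from 9 to 10, leaving 11 as the minimum.

11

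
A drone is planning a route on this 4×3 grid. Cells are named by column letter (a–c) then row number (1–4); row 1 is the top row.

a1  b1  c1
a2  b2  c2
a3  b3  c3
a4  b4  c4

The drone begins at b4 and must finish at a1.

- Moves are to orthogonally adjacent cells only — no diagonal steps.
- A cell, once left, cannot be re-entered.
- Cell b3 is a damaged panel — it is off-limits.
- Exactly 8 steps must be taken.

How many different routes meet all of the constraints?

Need simple routes of exactly 8 moves from b4 to a1 (Manhattan distance 4, so 2 moves are spent on a detour and 2 undoing it).
Enumerating: b4 a4 a3 a2 b2 c2 c1 b1 a1 | b4 c4 c3 c2 c1 b1 b2 a2 a1.
That gives 2 routes.

2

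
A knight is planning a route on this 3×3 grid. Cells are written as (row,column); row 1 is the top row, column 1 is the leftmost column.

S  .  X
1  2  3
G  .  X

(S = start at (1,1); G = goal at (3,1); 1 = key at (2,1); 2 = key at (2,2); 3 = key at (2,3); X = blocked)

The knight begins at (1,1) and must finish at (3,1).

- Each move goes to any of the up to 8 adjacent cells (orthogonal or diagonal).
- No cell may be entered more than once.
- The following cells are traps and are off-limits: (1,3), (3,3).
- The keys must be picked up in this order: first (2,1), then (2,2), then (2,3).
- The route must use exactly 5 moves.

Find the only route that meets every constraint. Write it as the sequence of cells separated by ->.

The waypoints must appear in the order (2,1), (2,2), (2,3), with no cell reused.
Route from (1,1): down 1 to (2,1), right 2 to (2,3), down-left 1 to (3,2), left 1 to (3,1) — 5 moves in all.
Check: order respected (1 at step 1, 2 at step 2, 3 at step 3); 5 moves as required.

(1,1) -> (2,1) -> (2,2) -> (2,3) -> (3,2) -> (3,1)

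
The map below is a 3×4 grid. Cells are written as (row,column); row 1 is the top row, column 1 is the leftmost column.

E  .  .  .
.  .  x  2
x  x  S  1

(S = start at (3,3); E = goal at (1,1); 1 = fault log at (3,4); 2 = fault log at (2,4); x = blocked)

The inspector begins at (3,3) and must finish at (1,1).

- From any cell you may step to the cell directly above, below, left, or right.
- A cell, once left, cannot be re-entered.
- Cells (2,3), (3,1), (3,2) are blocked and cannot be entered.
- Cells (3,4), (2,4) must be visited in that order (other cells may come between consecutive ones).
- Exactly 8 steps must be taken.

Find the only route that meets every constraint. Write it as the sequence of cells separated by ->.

(3,3) -> (3,4) -> (2,4) -> (1,4) -> (1,3) -> (1,2) -> (2,2) -> (2,1) -> (1,1)

The waypoints must appear in the order (3,4), (2,4), with no cell reused.
Route from (3,3): right to (3,4), 2× up (reaching (1,4)), 2× left (reaching (1,2)), down to (2,2), left to (2,1), up to (1,1) — 8 moves in all.
Check: order respected (1 at step 1, 2 at step 2); 8 moves as required.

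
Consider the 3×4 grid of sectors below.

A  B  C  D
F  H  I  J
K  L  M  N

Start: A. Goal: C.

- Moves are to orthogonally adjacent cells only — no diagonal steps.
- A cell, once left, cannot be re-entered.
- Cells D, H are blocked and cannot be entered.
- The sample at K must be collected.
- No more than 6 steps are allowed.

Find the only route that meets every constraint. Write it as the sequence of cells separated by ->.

A -> F -> K -> L -> M -> I -> C

Any route must reach K and still end at C within 6 moves, so the order of the required stops is forced.
Route from A: 2× down (reaching K), 2× right (reaching M), 2× up (reaching C) — 6 moves in all.
Check: all required cells visited; 6 ≤ 6 moves.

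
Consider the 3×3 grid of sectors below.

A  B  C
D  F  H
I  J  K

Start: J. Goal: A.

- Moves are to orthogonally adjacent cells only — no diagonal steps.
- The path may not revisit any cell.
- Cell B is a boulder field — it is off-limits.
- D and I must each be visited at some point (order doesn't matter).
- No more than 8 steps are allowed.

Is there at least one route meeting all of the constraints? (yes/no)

yes

One route that works: J → I → D → A.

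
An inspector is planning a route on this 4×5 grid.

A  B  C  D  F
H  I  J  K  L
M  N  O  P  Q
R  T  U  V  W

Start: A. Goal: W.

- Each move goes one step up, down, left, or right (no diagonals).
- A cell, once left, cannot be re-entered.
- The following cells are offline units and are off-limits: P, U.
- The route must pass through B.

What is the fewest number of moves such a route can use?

7

Any route passes through B somewhere between A and W. Summing Manhattan distances along the two legs (A → B → W) gives a lower bound of 1 + 6 = 7 moves.
A route of 7 moves achieves this: A → B → I → J → K → L → Q → W.
Since 7 matches the lower bound, it is optimal.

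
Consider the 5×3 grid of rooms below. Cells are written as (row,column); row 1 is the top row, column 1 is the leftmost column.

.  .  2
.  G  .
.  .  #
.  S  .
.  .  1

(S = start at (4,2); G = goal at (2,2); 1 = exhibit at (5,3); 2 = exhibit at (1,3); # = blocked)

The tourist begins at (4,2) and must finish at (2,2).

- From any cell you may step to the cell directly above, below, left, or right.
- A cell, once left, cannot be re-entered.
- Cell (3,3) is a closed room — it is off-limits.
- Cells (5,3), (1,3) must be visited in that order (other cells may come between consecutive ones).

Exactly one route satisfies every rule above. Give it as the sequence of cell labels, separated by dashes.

The waypoints must appear in the order (5,3), (1,3), with no cell reused.
Route from (4,2): right to (4,3), down to (5,3), 2× left (reaching (5,1)), 4× up (reaching (1,1)), 2× right (reaching (1,3)), down to (2,3), left to (2,2) — 12 moves in all.
Check: order respected (1 at step 2, 2 at step 10).

(4,2) - (4,3) - (5,3) - (5,2) - (5,1) - (4,1) - (3,1) - (2,1) - (1,1) - (1,2) - (1,3) - (2,3) - (2,2)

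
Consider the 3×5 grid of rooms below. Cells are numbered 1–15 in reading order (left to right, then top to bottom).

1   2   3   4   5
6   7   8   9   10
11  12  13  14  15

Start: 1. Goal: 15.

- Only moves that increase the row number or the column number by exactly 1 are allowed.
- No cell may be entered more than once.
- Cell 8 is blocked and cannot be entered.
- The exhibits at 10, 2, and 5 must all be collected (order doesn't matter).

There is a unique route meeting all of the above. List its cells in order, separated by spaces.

Moves only go right or down, so the column and row indices never decrease.
Route from 1: 4× right (reaching 5), 2× down (reaching 15) — 6 moves in all.
Check: all required cells visited.

1 2 3 4 5 10 15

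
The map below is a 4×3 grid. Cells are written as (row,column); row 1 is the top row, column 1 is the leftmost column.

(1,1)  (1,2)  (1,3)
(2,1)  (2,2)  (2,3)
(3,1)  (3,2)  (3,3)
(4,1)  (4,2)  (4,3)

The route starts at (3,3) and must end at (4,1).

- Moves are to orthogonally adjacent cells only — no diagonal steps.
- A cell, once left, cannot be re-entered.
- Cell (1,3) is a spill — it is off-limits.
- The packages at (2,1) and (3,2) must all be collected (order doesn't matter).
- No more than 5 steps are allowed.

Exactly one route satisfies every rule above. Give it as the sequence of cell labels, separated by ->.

The 5-move cap with required stops at (2,1), (3,2) leaves no slack for detours.
Route from (3,3): left to (3,2), up to (2,2), left to (2,1), 2× down (reaching (4,1)) — 5 moves in all.
Check: all required cells visited; 5 ≤ 5 moves.

(3,3) -> (3,2) -> (2,2) -> (2,1) -> (3,1) -> (4,1)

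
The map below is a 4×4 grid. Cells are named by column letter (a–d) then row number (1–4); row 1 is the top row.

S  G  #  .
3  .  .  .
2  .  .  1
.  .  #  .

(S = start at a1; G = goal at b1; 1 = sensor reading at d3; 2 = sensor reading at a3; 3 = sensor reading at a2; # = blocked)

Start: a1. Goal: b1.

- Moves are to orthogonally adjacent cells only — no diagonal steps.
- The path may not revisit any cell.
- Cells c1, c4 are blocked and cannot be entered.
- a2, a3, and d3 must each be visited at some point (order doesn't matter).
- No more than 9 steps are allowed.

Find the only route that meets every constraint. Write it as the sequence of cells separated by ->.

a1 -> a2 -> a3 -> b3 -> c3 -> d3 -> d2 -> c2 -> b2 -> b1

Any route must reach a2, a3, and d3 and still end at b1 within 9 moves, so the order of the required stops is forced.
Route from a1: down 2 to a3, right 3 to d3, up 1 to d2, left 2 to b2, up 1 to b1 — 9 moves in all.
Check: all required cells visited; 9 ≤ 9 moves.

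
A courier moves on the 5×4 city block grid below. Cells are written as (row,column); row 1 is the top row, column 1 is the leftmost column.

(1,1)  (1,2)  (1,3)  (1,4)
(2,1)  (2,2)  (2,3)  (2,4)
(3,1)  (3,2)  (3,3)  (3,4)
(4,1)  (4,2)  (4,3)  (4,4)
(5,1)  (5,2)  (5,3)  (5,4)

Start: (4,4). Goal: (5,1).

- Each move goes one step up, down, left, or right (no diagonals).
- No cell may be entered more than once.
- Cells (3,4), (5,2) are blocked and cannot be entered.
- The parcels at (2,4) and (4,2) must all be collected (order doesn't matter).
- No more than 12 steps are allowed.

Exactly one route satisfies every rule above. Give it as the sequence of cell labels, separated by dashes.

(4,4) - (4,3) - (3,3) - (2,3) - (2,4) - (1,4) - (1,3) - (1,2) - (2,2) - (3,2) - (4,2) - (4,1) - (5,1)

The 12-move cap with required stops at (2,4), (4,2) leaves no slack for detours.
Route from (4,4): left 1 to (4,3), up 2 to (2,3), right 1 to (2,4), up 1 to (1,4), left 2 to (1,2), down 3 to (4,2), left 1 to (4,1), down 1 to (5,1) — 12 moves in all.
Check: all required cells visited; 12 ≤ 12 moves.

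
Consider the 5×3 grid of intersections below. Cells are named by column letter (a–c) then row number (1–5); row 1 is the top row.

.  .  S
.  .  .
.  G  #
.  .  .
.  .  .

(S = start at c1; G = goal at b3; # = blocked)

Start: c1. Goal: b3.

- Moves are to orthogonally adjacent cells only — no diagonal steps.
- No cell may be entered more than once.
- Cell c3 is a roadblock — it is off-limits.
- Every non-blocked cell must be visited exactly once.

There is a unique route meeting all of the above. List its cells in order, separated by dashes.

Need to visit all 14 open cells exactly once, starting at c1 and ending at b3.
Cell c4 has only two open neighbours (c5 and b4), so the path must pass straight through it: one of those is the cell it's entered from and the other is where it exits.
Route from c1: down to c2, left to b2, up to b1, left to a1, 4× down (reaching a5), 2× right (reaching c5), up to c4, left to b4, up to b3 — 13 moves in all.
Check: all 14 open cells covered.

c1 - c2 - b2 - b1 - a1 - a2 - a3 - a4 - a5 - b5 - c5 - c4 - b4 - b3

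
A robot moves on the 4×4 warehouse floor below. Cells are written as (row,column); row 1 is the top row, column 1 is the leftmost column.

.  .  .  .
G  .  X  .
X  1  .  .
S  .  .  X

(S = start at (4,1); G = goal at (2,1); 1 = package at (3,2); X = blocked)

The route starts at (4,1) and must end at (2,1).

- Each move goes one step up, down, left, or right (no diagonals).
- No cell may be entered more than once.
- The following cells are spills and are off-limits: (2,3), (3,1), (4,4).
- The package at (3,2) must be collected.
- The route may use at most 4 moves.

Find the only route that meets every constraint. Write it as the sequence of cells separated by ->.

(4,1) -> (4,2) -> (3,2) -> (2,2) -> (2,1)

The 4-move cap with required stops at (3,2) leaves no slack for detours.
Route from (4,1): right 1 to (4,2), up 2 to (2,2), left 1 to (2,1) — 4 moves in all.
Check: all required cells visited; 4 ≤ 4 moves.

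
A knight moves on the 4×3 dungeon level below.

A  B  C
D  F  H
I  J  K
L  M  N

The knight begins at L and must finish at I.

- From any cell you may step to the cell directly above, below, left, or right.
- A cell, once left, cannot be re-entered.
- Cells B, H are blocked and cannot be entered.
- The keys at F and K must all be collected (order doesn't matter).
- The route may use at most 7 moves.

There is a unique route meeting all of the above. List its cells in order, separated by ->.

L -> M -> N -> K -> J -> F -> D -> I

The 7-move cap with required stops at F, K leaves no slack for detours.
Route from L: right 2 to N, up 1 to K, left 1 to J, up 1 to F, left 1 to D, down 1 to I — 7 moves in all.
Check: all required cells visited; 7 ≤ 7 moves.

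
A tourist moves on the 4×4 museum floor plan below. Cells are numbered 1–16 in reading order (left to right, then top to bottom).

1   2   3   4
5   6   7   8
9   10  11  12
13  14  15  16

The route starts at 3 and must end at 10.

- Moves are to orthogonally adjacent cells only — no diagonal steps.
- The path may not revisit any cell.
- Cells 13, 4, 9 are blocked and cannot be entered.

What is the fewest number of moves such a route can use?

The Manhattan distance from 3 to 10 is |1−3| + |3−2| = 3, so at least 3 moves are needed.
A route of 3 moves achieves this: 3 → 7 → 11 → 10.
Since 3 matches the lower bound, it is optimal.

3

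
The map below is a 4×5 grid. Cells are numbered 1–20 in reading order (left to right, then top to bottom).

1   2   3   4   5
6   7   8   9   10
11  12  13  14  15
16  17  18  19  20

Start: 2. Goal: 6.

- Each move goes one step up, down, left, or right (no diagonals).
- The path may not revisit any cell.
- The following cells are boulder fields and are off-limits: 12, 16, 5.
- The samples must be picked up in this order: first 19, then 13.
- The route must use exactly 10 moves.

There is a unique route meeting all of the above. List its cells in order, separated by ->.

2 -> 3 -> 4 -> 9 -> 14 -> 19 -> 18 -> 13 -> 8 -> 7 -> 6

The waypoints must appear in the order 19, 13, with no cell reused.
Route from 2: right 2 to 4, down 3 to 19, left 1 to 18, up 2 to 8, left 2 to 6 — 10 moves in all.
Check: order respected (19 at step 5, 13 at step 7); 10 moves as required.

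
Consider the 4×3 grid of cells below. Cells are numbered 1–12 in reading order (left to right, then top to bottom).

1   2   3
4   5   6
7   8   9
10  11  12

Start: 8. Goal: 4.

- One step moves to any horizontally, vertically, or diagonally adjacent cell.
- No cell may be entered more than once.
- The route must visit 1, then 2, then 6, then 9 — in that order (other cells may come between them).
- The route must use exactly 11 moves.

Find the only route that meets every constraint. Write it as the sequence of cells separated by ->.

8 -> 5 -> 1 -> 2 -> 3 -> 6 -> 9 -> 12 -> 11 -> 10 -> 7 -> 4

The waypoints must appear in the order 1, 2, 6, 9, with no cell reused.
Route from 8: up 1 to 5, up-left 1 to 1, right 2 to 3, down 3 to 12, left 2 to 10, up 2 to 4 — 11 moves in all.
Check: order respected (1 at step 2, 2 at step 3, 6 at step 5, 9 at step 6); 11 moves as required.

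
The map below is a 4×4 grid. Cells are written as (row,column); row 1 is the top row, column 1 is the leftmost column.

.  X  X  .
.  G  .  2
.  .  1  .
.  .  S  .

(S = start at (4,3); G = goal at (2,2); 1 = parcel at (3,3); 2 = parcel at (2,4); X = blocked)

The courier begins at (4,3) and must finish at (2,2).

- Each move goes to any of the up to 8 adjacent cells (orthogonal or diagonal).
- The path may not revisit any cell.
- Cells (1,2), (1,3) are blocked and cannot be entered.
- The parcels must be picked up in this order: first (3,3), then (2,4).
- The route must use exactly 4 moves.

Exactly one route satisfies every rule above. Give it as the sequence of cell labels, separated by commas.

(4,3), (3,3), (2,4), (2,3), (2,2)

The waypoints must appear in the order (3,3), (2,4), with no cell reused.
Route from (4,3): up 1 to (3,3), up-right 1 to (2,4), left 2 to (2,2) — 4 moves in all.
Check: order respected (1 at step 1, 2 at step 2); 4 moves as required.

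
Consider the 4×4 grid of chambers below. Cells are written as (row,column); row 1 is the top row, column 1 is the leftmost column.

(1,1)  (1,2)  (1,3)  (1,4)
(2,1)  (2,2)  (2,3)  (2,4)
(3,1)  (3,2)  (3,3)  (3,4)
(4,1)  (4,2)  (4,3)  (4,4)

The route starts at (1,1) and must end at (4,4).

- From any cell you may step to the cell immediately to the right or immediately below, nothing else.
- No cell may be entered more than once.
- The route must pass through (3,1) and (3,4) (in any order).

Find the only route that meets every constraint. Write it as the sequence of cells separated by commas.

(1,1), (2,1), (3,1), (3,2), (3,3), (3,4), (4,4)

Moves only go right or down, so the column and row indices never decrease.
Route from (1,1): down 2 to (3,1), right 3 to (3,4), down 1 to (4,4) — 6 moves in all.
Check: all required cells visited.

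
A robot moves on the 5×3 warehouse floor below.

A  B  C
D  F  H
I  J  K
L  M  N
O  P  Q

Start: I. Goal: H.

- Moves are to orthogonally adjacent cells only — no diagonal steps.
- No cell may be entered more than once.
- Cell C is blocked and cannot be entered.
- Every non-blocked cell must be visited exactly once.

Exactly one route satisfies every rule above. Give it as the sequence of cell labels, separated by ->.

Need to visit all 14 open cells exactly once, starting at I and ending at H.
Cell O has only two open neighbours (L and P), so the path must pass straight through it: one of those is the cell it's entered from and the other is where it exits.
Route from I: up 2 to A, right 1 to B, down 3 to M, left 1 to L, down 1 to O, right 2 to Q, up 3 to H — 13 moves in all.
Check: all 14 open cells covered.

I -> D -> A -> B -> F -> J -> M -> L -> O -> P -> Q -> N -> K -> H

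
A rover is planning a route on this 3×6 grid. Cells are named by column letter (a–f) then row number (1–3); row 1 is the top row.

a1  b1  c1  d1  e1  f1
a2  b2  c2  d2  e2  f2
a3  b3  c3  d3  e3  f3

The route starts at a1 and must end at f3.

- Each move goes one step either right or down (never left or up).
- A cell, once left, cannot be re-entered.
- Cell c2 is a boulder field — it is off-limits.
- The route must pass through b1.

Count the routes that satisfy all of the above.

A right/down-only route from a1 to f3 makes exactly 2 down-moves and 5 right-moves in some order.
With no other constraints that would be C(7,2) = 21 routes.
Split at b1 and multiply the segment counts (each segment already excludes blocked cells): a1→b1: 1; b1→f3: 7; product = 7.
That gives 7 routes.

7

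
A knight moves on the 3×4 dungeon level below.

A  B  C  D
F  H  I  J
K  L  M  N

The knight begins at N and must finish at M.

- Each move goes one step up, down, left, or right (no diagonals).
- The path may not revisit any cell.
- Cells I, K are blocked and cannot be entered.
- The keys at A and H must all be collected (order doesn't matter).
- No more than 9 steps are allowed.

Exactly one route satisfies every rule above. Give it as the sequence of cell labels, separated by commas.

The budget equals the shortest possible length, so every move has to be on a shortest route through the required cells.
Route from N: up 2 to D, left 3 to A, down 1 to F, right 1 to H, down 1 to L, right 1 to M — 9 moves in all.
Check: all required cells visited; 9 ≤ 9 moves.

N, J, D, C, B, A, F, H, L, M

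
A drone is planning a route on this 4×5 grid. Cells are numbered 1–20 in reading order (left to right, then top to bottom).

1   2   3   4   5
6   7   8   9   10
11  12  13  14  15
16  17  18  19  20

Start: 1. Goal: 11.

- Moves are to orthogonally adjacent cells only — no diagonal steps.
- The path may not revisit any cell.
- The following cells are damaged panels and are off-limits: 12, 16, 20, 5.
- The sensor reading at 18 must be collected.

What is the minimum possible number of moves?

Any route passes through 18 somewhere between 1 and 11. Summing Manhattan distances along the two legs (1 → 18 → 11) gives a lower bound of 5 + 3 = 8 moves.
That bound ignores the blocked cells. Measuring each leg by the fewest moves that actually steer around them (1→18: 5; 18→11: 5) raises the lower bound to 10.
The shortest route satisfying every rule uses 12 moves: 1 → 2 → 3 → 4 → 9 → 14 → 19 → 18 → 13 → 8 → 7 → 6 → 11.
The bound of 10 isn't tight here; checking systematically, no route of length 10 through 11 satisfies every constraint, so 12 is the minimum.

12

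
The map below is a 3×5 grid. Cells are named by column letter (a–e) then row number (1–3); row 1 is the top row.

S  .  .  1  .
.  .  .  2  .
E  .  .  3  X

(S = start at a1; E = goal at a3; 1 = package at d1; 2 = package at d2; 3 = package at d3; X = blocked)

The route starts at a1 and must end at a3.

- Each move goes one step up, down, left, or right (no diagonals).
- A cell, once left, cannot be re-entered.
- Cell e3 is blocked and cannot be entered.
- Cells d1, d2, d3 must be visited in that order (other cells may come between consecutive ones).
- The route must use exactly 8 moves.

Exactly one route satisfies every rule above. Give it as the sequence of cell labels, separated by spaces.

The waypoints must appear in the order d1, d2, d3, with no cell reused.
Route from a1: right 3 to d1, down 2 to d3, left 3 to a3 — 8 moves in all.
Check: order respected (1 at step 3, 2 at step 4, 3 at step 5); 8 moves as required.

a1 b1 c1 d1 d2 d3 c3 b3 a3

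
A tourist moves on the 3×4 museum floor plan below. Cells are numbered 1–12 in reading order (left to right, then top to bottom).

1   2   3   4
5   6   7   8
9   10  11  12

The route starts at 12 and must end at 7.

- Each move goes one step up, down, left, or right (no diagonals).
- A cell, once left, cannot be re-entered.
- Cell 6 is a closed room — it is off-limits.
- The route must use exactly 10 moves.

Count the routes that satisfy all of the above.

2

Need simple routes of exactly 10 moves from 12 to 7 (Manhattan distance 2, so 4 moves are spent on a detour and 4 undoing it).
Enumerating: 12 8 4 3 2 1 5 9 10 11 7 | 12 11 10 9 5 1 2 3 4 8 7.
That gives 2 routes.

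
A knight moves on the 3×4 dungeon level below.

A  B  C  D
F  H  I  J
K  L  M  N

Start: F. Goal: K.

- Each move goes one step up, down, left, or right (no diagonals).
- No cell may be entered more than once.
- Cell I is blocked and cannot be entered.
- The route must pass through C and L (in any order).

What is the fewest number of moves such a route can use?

9

Any route passes through C and L in some order between F and K. Summing Manhattan distances along each leg and taking the cheapest ordering (F → C → L → K) gives a lower bound of 3 + 3 + 1 = 7 moves.
The shortest route satisfying every rule uses 9 moves: F → A → B → C → D → J → N → M → L → K.
The no-revisit rule (legs can't share cells) pushes the minimum above the 7-move bound; an exhaustive check rules out every length from 7 to 8, leaving 9 as the minimum.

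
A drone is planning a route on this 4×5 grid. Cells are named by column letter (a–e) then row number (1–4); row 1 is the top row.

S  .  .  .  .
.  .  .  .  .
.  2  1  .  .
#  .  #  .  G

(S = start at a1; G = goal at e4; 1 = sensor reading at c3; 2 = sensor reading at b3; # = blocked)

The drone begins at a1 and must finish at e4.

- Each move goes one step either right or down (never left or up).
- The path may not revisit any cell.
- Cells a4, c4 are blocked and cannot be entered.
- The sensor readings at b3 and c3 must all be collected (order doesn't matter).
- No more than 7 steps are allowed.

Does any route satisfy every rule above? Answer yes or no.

One route that works: a1 → a2 → a3 → b3 → c3 → d3 → d4 → e4.

yes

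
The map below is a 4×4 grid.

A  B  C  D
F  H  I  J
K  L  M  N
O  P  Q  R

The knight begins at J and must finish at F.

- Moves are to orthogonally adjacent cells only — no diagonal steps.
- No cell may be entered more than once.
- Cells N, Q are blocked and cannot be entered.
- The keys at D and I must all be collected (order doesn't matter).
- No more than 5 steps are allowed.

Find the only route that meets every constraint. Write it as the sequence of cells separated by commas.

J, D, C, I, H, F

The 5-move cap with required stops at D, I leaves no slack for detours.
Route from J: up 1 to D, left 1 to C, down 1 to I, left 2 to F — 5 moves in all.
Check: all required cells visited; 5 ≤ 5 moves.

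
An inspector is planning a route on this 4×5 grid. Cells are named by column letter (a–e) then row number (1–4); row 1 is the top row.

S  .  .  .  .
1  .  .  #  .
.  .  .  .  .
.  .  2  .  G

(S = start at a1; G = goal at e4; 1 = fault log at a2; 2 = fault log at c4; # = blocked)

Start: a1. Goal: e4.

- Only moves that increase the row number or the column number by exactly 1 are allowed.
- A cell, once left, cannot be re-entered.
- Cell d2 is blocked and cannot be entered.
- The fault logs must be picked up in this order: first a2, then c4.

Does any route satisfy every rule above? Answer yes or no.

One route that works: a1 → a2 → a3 → a4 → b4 → c4 → d4 → e4.

yes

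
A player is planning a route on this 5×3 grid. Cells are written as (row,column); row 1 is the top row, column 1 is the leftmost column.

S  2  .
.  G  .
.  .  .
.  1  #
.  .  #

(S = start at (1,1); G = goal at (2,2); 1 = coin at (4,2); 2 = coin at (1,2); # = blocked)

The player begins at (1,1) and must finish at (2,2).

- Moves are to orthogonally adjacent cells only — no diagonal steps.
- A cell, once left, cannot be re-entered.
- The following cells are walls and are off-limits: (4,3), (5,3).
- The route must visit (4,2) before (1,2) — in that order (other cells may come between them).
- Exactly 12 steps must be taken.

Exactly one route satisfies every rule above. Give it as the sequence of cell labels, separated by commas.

(1,1), (2,1), (3,1), (4,1), (5,1), (5,2), (4,2), (3,2), (3,3), (2,3), (1,3), (1,2), (2,2)

The waypoints must appear in the order (4,2), (1,2), with no cell reused.
Route from (1,1): 4× down (reaching (5,1)), right to (5,2), 2× up (reaching (3,2)), right to (3,3), 2× up (reaching (1,3)), left to (1,2), down to (2,2) — 12 moves in all.
Check: order respected (1 at step 6, 2 at step 11); 12 moves as required.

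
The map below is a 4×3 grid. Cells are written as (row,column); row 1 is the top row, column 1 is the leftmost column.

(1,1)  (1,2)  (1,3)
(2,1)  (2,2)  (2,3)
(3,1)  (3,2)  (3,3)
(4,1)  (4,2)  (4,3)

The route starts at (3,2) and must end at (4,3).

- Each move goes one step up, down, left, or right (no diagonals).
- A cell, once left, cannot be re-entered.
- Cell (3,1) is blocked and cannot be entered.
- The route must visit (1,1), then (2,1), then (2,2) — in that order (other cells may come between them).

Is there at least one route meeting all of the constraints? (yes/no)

Ignoring the required order, 1 revisit-free route from (3,2) to (4,3) passes through all of (1,1), (2,1), and (2,2); the waypoint orders that occur are (2,2) → (2,1) → (1,1) (1) — never (1,1) → (2,1) → (2,2).

no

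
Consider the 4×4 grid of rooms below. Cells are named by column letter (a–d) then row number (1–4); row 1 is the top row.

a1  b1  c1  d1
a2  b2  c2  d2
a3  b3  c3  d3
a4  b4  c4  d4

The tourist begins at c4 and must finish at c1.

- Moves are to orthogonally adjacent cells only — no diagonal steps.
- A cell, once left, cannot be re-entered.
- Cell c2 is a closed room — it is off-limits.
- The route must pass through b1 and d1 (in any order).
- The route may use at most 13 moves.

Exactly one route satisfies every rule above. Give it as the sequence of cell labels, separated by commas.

c4, b4, a4, a3, a2, a1, b1, b2, b3, c3, d3, d2, d1, c1

Any route must reach b1 and d1 and still end at c1 within 13 moves, so the order of the required stops is forced.
Route from c4: 2× left (reaching a4), 3× up (reaching a1), right to b1, 2× down (reaching b3), 2× right (reaching d3), 2× up (reaching d1), left to c1 — 13 moves in all.
Check: all required cells visited; 13 ≤ 13 moves.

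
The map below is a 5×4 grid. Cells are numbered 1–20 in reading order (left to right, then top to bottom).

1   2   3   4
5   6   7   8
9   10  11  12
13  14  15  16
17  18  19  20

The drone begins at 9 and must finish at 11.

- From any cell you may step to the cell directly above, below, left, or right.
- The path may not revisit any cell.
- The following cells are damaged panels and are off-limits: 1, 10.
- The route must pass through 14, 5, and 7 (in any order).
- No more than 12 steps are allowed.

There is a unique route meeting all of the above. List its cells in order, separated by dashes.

9 - 5 - 6 - 7 - 8 - 12 - 16 - 20 - 19 - 18 - 14 - 15 - 11

The 12-move cap with required stops at 14, 5, 7 leaves no slack for detours.
Route from 9: up to 5, 3× right (reaching 8), 3× down (reaching 20), 2× left (reaching 18), up to 14, right to 15, up to 11 — 12 moves in all.
Check: all required cells visited; 12 ≤ 12 moves.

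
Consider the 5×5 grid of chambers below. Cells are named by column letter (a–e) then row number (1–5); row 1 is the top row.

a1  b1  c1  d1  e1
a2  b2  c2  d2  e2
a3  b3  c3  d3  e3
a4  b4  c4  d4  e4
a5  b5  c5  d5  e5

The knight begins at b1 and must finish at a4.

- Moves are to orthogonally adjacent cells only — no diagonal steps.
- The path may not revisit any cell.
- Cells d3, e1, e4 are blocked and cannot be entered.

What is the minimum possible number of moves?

The Manhattan distance from b1 to a4 is |1−4| + |2−1| = 4, so at least 4 moves are needed.
A route of 4 moves achieves this: b1 → b2 → b3 → b4 → a4.
Since 4 matches the lower bound, it is optimal.

4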